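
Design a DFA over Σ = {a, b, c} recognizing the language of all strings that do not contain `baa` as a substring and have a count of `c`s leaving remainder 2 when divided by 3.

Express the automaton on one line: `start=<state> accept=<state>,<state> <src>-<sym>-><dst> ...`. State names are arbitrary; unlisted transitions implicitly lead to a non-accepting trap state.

Build one automaton per condition and run them in lockstep. The first has 4 states tracking partial matches of the forbidden pattern `baa`; the second has 3 states tracking the count of `c`s modulo 3. A product state is a pair (one from each), accepting exactly when both do.
A 12-state machine:
          a    b    c  
>  s0     s0   s1   s2 
   s1     s3   s1   s2 
   s2     s2   s4   s5 
   s3     s6   s1   s2 
   s4     s7   s4   s5 
 * s5     s5   s8   s0 
   s6     s6   s6   s9 
   s7     s9   s4   s5 
 * s8    s10   s8   s0 
   s9     s9   s9  s11 
 * s10   s11   s8   s0 
   s11   s11  s11   s6 
(> = start, * = accepting)

start=s0 accept=s5,s8,s10 s0-a->s0 s0-b->s1 s0-c->s2 s1-a->s3 s1-b->s1 s1-c->s2 s2-a->s2 s2-b->s4 s2-c->s5 s3-a->s6 s3-b->s1 s3-c->s2 s4-a->s7 s4-b->s4 s4-c->s5 s5-a->s5 s5-b->s8 s5-c->s0 s6-a->s6 s6-b->s6 s6-c->s9 s7-a->s9 s7-b->s4 s7-c->s5 s8-a->s10 s8-b->s8 s8-c->s0 s9-a->s9 s9-b->s9 s9-c->s11 s10-a->s11 s10-b->s8 s10-c->s0 s11-a->s11 s11-b->s11 s11-c->s6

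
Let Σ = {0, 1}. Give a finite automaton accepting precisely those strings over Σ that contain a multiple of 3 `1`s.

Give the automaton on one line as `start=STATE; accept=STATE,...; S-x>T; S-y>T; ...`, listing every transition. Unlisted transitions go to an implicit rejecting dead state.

The only thing that matters is how many `1`s have appeared, reduced mod 3. Use one state per residue: q0 for 0, …, q2 for 2. Reading `1` moves to the next residue; anything else stays put. q0 is accepting.
3 states suffice.
        0   1  
>* q0   q0  q1 
   q1   q1  q2 
   q2   q2  q0 
(> = start, * = accepting)

start=q0; accept=q0; q0-0>q0; q0-1>q1; q1-0>q1; q1-1>q2; q2-0>q2; q2-1>q0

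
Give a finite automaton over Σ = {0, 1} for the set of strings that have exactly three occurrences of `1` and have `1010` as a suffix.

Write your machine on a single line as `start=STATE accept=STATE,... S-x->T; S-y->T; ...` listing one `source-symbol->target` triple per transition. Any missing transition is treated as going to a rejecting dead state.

Build one automaton per condition and run them in lockstep. The first has 5 states tracking the count of `1`s, saturating at 4; the second has 5 states tracking how much of the suffix `1010` has currently been matched. A product state is a pair (one from each), accepting exactly when both do. After merging equivalent states the machine shrinks.
With 7 states:
       0  1 
>  A   A  B 
   B   B  C 
   C   D  E 
   D   E  F 
   E   E  E 
   F   G  E 
 * G   E  E 
(> = start, * = accepting)

start=A; accept=G; A-0->A; A-1->B; B-0->B; B-1->C; C-0->D; C-1->E; D-0->E; D-1->F; E-0->E; E-1->E; F-0->G; F-1->E; G-0->E; G-1->E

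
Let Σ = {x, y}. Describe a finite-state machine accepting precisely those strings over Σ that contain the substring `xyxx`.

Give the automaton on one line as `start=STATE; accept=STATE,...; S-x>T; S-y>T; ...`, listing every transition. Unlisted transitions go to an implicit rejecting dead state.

start=A; accept=E; A-x>B; A-y>A; B-x>B; B-y>C; C-x>D; C-y>A; D-x>E; D-y>C; E-x>E; E-y>E

Track how much of `xyxx` has been matched so far: state A is no progress, E is the absorbing accept state reached once `xyxx` has occurred. Intermediate states record partial matches; on a mismatch, fall back to the longest reusable overlap.
A 5-state machine:
       x  y 
>  A   B  A 
   B   B  C 
   C   D  A 
   D   E  C 
 * E   E  E 
(> = start, * = accepting)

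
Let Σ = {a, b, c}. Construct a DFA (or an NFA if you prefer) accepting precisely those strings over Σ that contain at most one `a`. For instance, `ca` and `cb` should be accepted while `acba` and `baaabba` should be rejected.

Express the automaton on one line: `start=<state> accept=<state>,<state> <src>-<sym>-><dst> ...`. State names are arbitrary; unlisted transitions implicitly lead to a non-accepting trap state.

Only the number of `a`s matters, and only up to 2. Make a chain q0 → q1 → q2 advanced by each `a` (with q2 absorbing); every other symbol self-loops. The accepting set is {q0, q1}.
        a   b   c  
>* q0   q1  q0  q0 
 * q1   q2  q1  q1 
   q2   q2  q2  q2 
(> = start, * = accepting)

start=q0 accept=q0,q1 q0-a->q1 q0-b->q0 q0-c->q0 q1-a->q2 q1-b->q1 q1-c->q1 q2-a->q2 q2-b->q2 q2-c->q2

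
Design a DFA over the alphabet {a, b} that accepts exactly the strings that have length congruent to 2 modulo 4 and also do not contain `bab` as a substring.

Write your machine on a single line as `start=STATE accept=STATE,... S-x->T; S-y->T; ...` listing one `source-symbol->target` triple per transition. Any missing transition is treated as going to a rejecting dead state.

Build one automaton per condition and run them in lockstep. The first has 4 states tracking the input length modulo 4; the second has 4 states tracking partial matches of the forbidden pattern `bab`. A product state is a pair (one from each), accepting exactly when both do. Minimizing collapses redundant product states.
With 13 states:
          a    b  
>  s0     s1   s2 
   s1     s3   s4 
   s2     s5   s4 
 * s3     s6   s7 
 * s4     s8   s7 
 * s5     s6   s9 
   s6     s0  s10 
   s7    s11  s10 
   s8     s0   s9 
   s9     s9   s9 
   s10   s12   s2 
   s11    s1   s9 
   s12    s3   s9 
(> = start, * = accepting)

start=s0; accept=s3,s4,s5; s0-a->s1; s0-b->s2; s1-a->s3; s1-b->s4; s2-a->s5; s2-b->s4; s3-a->s6; s3-b->s7; s4-a->s8; s4-b->s7; s5-a->s6; s5-b->s9; s6-a->s0; s6-b->s10; s7-a->s11; s7-b->s10; s8-a->s0; s8-b->s9; s9-a->s9; s9-b->s9; s10-a->s12; s10-b->s2; s11-a->s1; s11-b->s9; s12-a->s3; s12-b->s9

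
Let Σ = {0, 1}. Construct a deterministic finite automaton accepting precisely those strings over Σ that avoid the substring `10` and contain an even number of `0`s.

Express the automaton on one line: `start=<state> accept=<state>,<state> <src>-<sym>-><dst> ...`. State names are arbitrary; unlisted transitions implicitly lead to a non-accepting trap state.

Handle the two conditions separately and then intersect. The first has 3 states tracking partial matches of the forbidden pattern `10`; the second has 2 states tracking the count of `0`s modulo 2. A product state is a pair (one from each), accepting exactly when both do. Equivalent product states are then merged.
4 states suffice.
        0   1  
>* q0   q1  q2 
   q1   q0  q3 
 * q2   q3  q2 
   q3   q3  q3 
(> = start, * = accepting)

start=q0 accept=q0,q2 q0-0->q1 q0-1->q2 q1-0->q0 q1-1->q3 q2-0->q3 q2-1->q2 q3-0->q3 q3-1->q3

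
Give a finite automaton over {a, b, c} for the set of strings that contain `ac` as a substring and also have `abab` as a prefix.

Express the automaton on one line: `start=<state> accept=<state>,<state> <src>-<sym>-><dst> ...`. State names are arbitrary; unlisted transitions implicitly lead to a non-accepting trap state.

Build one automaton per condition and run them in lockstep. The first has 3 states tracking whether and how much of `ac` has been seen; the second has 6 states tracking whether the input so far still matches the prefix `abab`. A product state is a pair (one from each), accepting exactly when both do.
A 10-state machine:
        a   b   c  
>  q0   q1  q2  q2 
   q1   q3  q4  q5 
   q2   q3  q2  q2 
   q3   q3  q2  q5 
   q4   q6  q2  q2 
   q5   q5  q5  q5 
   q6   q3  q7  q5 
   q7   q8  q7  q7 
   q8   q8  q7  q9 
 * q9   q9  q9  q9 
(> = start, * = accepting)

start=q0 accept=q9 q0-a->q1 q0-b->q2 q0-c->q2 q1-a->q3 q1-b->q4 q1-c->q5 q2-a->q3 q2-b->q2 q2-c->q2 q3-a->q3 q3-b->q2 q3-c->q5 q4-a->q6 q4-b->q2 q4-c->q2 q5-a->q5 q5-b->q5 q5-c->q5 q6-a->q3 q6-b->q7 q6-c->q5 q7-a->q8 q7-b->q7 q7-c->q7 q8-a->q8 q8-b->q7 q8-c->q9 q9-a->q9 q9-b->q9 q9-c->q9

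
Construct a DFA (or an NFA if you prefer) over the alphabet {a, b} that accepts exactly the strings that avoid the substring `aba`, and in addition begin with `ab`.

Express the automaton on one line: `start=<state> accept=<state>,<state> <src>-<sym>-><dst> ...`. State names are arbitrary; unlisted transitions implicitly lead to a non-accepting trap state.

start=s0 accept=s3,s4,s5 s0-a->s1 s0-b->s2 s1-a->s2 s1-b->s3 s2-a->s2 s2-b->s2 s3-a->s2 s3-b->s4 s4-a->s5 s4-b->s4 s5-a->s5 s5-b->s3

Build one automaton per condition and run them in lockstep. The first has 4 states tracking partial matches of the forbidden pattern `aba`; the second has 4 states tracking whether the input so far still matches the prefix `ab`. A product state is a pair (one from each), accepting exactly when both do. Minimizing collapses redundant product states.
With 6 states:
        a   b  
>  s0   s1  s2 
   s1   s2  s3 
   s2   s2  s2 
 * s3   s2  s4 
 * s4   s5  s4 
 * s5   s5  s3 
(> = start, * = accepting)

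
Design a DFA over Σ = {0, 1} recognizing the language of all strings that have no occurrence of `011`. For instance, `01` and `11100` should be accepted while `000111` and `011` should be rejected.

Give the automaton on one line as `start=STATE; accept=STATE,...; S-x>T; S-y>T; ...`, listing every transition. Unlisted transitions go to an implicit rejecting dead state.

This is the complement of 'contains `011`'. Use the same substring-matching states — q0 through q3 holding how much of `011` has just been matched — but flip the accepting set: everything except the trap q3 accepts.
A 4-state machine:
        0   1  
>* q0   q1  q0 
 * q1   q1  q2 
 * q2   q1  q3 
   q3   q3  q3 
(> = start, * = accepting)

start=q0; accept=q0,q1,q2; q0-0>q1; q0-1>q0; q1-0>q1; q1-1>q2; q2-0>q1; q2-1>q3; q3-0>q3; q3-1>q3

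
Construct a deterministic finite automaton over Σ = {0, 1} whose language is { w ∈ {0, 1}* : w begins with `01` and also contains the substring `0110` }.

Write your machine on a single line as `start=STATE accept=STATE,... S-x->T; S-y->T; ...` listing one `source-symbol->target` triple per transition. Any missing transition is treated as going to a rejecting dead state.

start=q0; accept=q6; q0-0->q1; q0-1->q2; q1-0->q2; q1-1->q3; q2-0->q2; q2-1->q2; q3-0->q4; q3-1->q5; q4-0->q4; q4-1->q3; q5-0->q6; q5-1->q7; q6-0->q6; q6-1->q6; q7-0->q4; q7-1->q7

Run two small machines in parallel and take their product. One (4 states) tracks whether the input so far still matches the prefix `01`; the other (5 states) tracks whether and how much of `0110` has been seen. Each combined state is a pair, one component from each; accept when both components accept. Minimizing collapses redundant product states.
8 states suffice.
        0   1  
>  q0   q1  q2 
   q1   q2  q3 
   q2   q2  q2 
   q3   q4  q5 
   q4   q4  q3 
   q5   q6  q7 
 * q6   q6  q6 
   q7   q4  q7 
(> = start, * = accepting)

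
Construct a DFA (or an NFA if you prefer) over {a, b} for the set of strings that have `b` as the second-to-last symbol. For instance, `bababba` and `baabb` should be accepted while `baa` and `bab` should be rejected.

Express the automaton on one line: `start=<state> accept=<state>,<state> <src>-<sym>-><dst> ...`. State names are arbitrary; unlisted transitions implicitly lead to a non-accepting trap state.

start=q0 accept=q5,q6 q0-a->q1 q0-b->q2 q1-a->q3 q1-b->q4 q2-a->q5 q2-b->q6 q3-a->q3 q3-b->q4 q4-a->q5 q4-b->q6 q5-a->q3 q5-b->q4 q6-a->q5 q6-b->q6

Because acceptance depends on a position counted from the end, the machine has to buffer the most recent 2 symbols. Make each state the string of the last up-to-2 symbols read; on input `x` shift the window left and append `x`. Accept when the buffered window has length 2 and begins with `b`.
A 7-state machine:
        a   b  
>  q0   q1  q2 
   q1   q3  q4 
   q2   q5  q6 
   q3   q3  q4 
   q4   q5  q6 
 * q5   q3  q4 
 * q6   q5  q6 
(> = start, * = accepting)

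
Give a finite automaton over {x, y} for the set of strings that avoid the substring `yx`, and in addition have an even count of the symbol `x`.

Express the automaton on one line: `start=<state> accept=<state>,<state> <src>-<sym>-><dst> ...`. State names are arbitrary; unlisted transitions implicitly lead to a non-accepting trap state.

Run two small machines in parallel and take their product. The first has 3 states tracking partial matches of the forbidden pattern `yx`; the second has 2 states tracking the count of `x`s modulo 2. A product state is a pair (one from each), accepting exactly when both do. Equivalent product states are then merged.
4 states suffice.
        x   y  
>* S0   S1  S2 
   S1   S0  S3 
 * S2   S3  S2 
   S3   S3  S3 
(> = start, * = accepting)

start=S0 accept=S0,S2 S0-x->S1 S0-y->S2 S1-x->S0 S1-y->S3 S2-x->S3 S2-y->S2 S3-x->S3 S3-y->S3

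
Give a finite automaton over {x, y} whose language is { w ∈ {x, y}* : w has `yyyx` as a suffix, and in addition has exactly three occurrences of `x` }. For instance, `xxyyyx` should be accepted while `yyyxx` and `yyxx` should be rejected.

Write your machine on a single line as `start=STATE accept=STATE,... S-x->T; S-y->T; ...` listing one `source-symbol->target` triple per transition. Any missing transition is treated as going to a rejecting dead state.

Handle the two conditions separately and then intersect. The first has 5 states tracking how much of the suffix `yyyx` has currently been matched; the second has 5 states tracking the count of `x`s, saturating at 4. A product state is a pair (one from each), accepting exactly when both do. Equivalent product states are then merged.
        x   y  
>  S0   S1  S0 
   S1   S2  S1 
   S2   S3  S4 
   S3   S3  S3 
   S4   S3  S5 
   S5   S3  S6 
   S6   S7  S6 
 * S7   S3  S3 
(> = start, * = accepting)

start=S0; accept=S7; S0-x->S1; S0-y->S0; S1-x->S2; S1-y->S1; S2-x->S3; S2-y->S4; S3-x->S3; S3-y->S3; S4-x->S3; S4-y->S5; S5-x->S3; S5-y->S6; S6-x->S7; S6-y->S6; S7-x->S3; S7-y->S3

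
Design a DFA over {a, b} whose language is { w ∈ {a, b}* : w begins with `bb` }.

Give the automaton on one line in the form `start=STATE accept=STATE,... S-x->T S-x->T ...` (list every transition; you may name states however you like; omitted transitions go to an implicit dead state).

start=q0 accept=q2 q0-a->q3 q0-b->q1 q1-a->q3 q1-b->q2 q2-a->q2 q2-b->q2 q3-a->q3 q3-b->q3

Walk along `bb` while the input agrees: from q0 take `b` to q1, and so on. Any deviation drops to the rejecting sink q3. Once q2 is reached the prefix is confirmed and every continuation is accepted.
A 4-state machine:
        a   b  
>  q0   q3  q1 
   q1   q3  q2 
 * q2   q2  q2 
   q3   q3  q3 
(> = start, * = accepting)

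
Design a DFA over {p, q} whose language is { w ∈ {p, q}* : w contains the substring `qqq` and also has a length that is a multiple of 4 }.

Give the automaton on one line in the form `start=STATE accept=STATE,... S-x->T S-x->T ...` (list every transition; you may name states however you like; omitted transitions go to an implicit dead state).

Handle the two conditions separately and then intersect. One (4 states) tracks whether and how much of `qqq` has been seen; the other (4 states) tracks the input length modulo 4. Each combined state is a pair, one component from each; accept when both components accept.
With 16 states:
       p  q 
>  A   B  C 
   B   D  E 
   C   D  F 
   D   G  H 
   E   G  I 
   F   G  J 
   G   A  K 
   H   A  L 
   I   A  M 
   J   M  M 
   K   B  N 
   L   B  O 
 * M   O  O 
   N   D  P 
   O   P  P 
   P   J  J 
(> = start, * = accepting)

start=A accept=M A-p->B A-q->C B-p->D B-q->E C-p->D C-q->F D-p->G D-q->H E-p->G E-q->I F-p->G F-q->J G-p->A G-q->K H-p->A H-q->L I-p->A I-q->M J-p->M J-q->M K-p->B K-q->N L-p->B L-q->O M-p->O M-q->O N-p->D N-q->P O-p->P O-q->P P-p->J P-q->J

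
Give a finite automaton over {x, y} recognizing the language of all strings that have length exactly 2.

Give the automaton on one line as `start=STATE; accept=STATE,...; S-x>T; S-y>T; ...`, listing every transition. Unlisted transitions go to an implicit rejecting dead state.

start=q0; accept=q2; q0-x>q1; q0-y>q1; q1-x>q2; q1-y>q2; q2-x>q3; q2-y>q3; q3-x>q3; q3-y>q3

Count input length up to 3: every symbol moves from q0 toward q3, which means 'more than 2' and absorbs. Accept from {q2}.
4 states suffice.
        x   y  
>  q0   q1  q1 
   q1   q2  q2 
 * q2   q3  q3 
   q3   q3  q3 
(> = start, * = accepting)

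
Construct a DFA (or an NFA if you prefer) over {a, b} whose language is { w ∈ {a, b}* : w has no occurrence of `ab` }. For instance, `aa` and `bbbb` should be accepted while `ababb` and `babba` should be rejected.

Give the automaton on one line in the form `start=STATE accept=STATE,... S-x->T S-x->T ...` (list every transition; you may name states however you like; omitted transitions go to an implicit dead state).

Track partial matches of the forbidden pattern `ab`. State q2 is a dead state reached once `ab` has occurred; every other state accepts. q0 means no part of `ab` is currently matched.
A 3-state machine:
        a   b  
>* q0   q1  q0 
 * q1   q1  q2 
   q2   q2  q2 
(> = start, * = accepting)

start=q0 accept=q0,q1 q0-a->q1 q0-b->q0 q1-a->q1 q1-b->q2 q2-a->q2 q2-b->q2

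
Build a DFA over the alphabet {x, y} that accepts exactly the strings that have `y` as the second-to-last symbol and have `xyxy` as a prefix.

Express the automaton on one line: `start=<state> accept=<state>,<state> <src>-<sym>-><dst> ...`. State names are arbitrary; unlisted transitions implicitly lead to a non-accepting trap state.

Run two small machines in parallel and take their product. One (7 states) tracks the last 2 symbols read; the other (6 states) tracks whether the input so far still matches the prefix `xyxy`. Each combined state is a pair, one component from each; accept when both components accept. Equivalent product states are then merged.
        x   y  
>  q0   q1  q2 
   q1   q2  q3 
   q2   q2  q2 
   q3   q4  q2 
   q4   q2  q5 
   q5   q6  q7 
 * q6   q8  q5 
 * q7   q6  q7 
   q8   q8  q5 
(> = start, * = accepting)

start=q0 accept=q6,q7 q0-x->q1 q0-y->q2 q1-x->q2 q1-y->q3 q2-x->q2 q2-y->q2 q3-x->q4 q3-y->q2 q4-x->q2 q4-y->q5 q5-x->q6 q5-y->q7 q6-x->q8 q6-y->q5 q7-x->q6 q7-y->q7 q8-x->q8 q8-y->q5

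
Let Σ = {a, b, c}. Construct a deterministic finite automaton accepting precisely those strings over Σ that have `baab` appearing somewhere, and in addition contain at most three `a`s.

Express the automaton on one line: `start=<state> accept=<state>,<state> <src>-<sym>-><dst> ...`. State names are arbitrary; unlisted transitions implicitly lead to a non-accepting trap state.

start=S0 accept=S9,S10 S0-a->S1 S0-b->S2 S0-c->S0 S1-a->S3 S1-b->S4 S1-c->S1 S2-a->S5 S2-b->S2 S2-c->S0 S3-a->S3 S3-b->S3 S3-c->S3 S4-a->S6 S4-b->S4 S4-c->S1 S5-a->S7 S5-b->S4 S5-c->S1 S6-a->S8 S6-b->S3 S6-c->S3 S7-a->S3 S7-b->S9 S7-c->S3 S8-a->S3 S8-b->S10 S8-c->S3 S9-a->S10 S9-b->S9 S9-c->S9 S10-a->S3 S10-b->S10 S10-c->S10

Build one automaton per condition and run them in lockstep. One (5 states) tracks whether and how much of `baab` has been seen; the other (5 states) tracks the count of `a`s, saturating at 4. Each combined state is a pair, one component from each; accept when both components accept. After merging equivalent states the machine shrinks.
An 11-state machine:
          a    b    c  
>  S0     S1   S2   S0 
   S1     S3   S4   S1 
   S2     S5   S2   S0 
   S3     S3   S3   S3 
   S4     S6   S4   S1 
   S5     S7   S4   S1 
   S6     S8   S3   S3 
   S7     S3   S9   S3 
   S8     S3  S10   S3 
 * S9    S10   S9   S9 
 * S10    S3  S10  S10 
(> = start, * = accepting)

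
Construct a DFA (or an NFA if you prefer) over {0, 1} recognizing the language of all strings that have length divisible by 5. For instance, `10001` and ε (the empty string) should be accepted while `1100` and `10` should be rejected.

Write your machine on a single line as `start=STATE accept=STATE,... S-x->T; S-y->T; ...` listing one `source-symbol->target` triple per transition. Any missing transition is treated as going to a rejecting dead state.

Only the length mod 5 matters, so use a 5-cycle: from any state, every input symbol moves to the next state, wrapping q4 back to q0. Mark q0 accepting.
5 states suffice.
        0   1  
>* q0   q1  q1 
   q1   q2  q2 
   q2   q3  q3 
   q3   q4  q4 
   q4   q0  q0 
(> = start, * = accepting)

start=q0; accept=q0; q0-0->q1; q0-1->q1; q1-0->q2; q1-1->q2; q2-0->q3; q2-1->q3; q3-0->q4; q3-1->q4; q4-0->q0; q4-1->q0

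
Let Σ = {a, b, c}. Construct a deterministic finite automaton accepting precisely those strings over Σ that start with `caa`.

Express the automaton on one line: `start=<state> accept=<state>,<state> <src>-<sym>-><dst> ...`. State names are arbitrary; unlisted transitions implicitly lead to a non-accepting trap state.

Walk along `caa` while the input agrees: from q0 take `c` to q1, and so on. Any deviation drops to the rejecting sink q4. Once q3 is reached the prefix is confirmed and every continuation is accepted.
A 5-state machine:
        a   b   c  
>  q0   q4  q4  q1 
   q1   q2  q4  q4 
   q2   q3  q4  q4 
 * q3   q3  q3  q3 
   q4   q4  q4  q4 
(> = start, * = accepting)

start=q0 accept=q3 q0-a->q4 q0-b->q4 q0-c->q1 q1-a->q2 q1-b->q4 q1-c->q4 q2-a->q3 q2-b->q4 q2-c->q4 q3-a->q3 q3-b->q3 q3-c->q3 q4-a->q4 q4-b->q4 q4-c->q4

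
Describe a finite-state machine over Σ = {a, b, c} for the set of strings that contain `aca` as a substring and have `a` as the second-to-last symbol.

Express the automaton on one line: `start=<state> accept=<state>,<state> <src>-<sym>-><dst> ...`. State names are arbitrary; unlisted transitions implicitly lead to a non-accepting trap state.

Handle the two conditions separately and then intersect. The first has 4 states tracking whether and how much of `aca` has been seen; the second has 13 states tracking the last 2 symbols read. A product state is a pair (one from each), accepting exactly when both do. Equivalent product states are then merged.
        a   b   c  
>  S0   S1  S0  S0 
   S1   S1  S0  S2 
   S2   S3  S0  S0 
   S3   S4  S5  S5 
 * S4   S4  S5  S5 
 * S5   S3  S6  S6 
   S6   S3  S6  S6 
(> = start, * = accepting)

start=S0 accept=S4,S5 S0-a->S1 S0-b->S0 S0-c->S0 S1-a->S1 S1-b->S0 S1-c->S2 S2-a->S3 S2-b->S0 S2-c->S0 S3-a->S4 S3-b->S5 S3-c->S5 S4-a->S4 S4-b->S5 S4-c->S5 S5-a->S3 S5-b->S6 S5-c->S6 S6-a->S3 S6-b->S6 S6-c->S6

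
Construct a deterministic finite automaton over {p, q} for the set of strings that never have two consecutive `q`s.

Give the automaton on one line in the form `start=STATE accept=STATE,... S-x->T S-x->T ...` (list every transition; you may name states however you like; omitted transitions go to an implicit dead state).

start=S0 accept=S0,S1 S0-p->S0 S0-q->S1 S1-p->S0 S1-q->S2 S2-p->S2 S2-q->S2

This is the complement of 'contains `qq`'. Use the same substring-matching states — S0 through S2 holding how much of `qq` has just been matched — but flip the accepting set: everything except the trap S2 accepts.
With 3 states:
        p   q  
>* S0   S0  S1 
 * S1   S0  S2 
   S2   S2  S2 
(> = start, * = accepting)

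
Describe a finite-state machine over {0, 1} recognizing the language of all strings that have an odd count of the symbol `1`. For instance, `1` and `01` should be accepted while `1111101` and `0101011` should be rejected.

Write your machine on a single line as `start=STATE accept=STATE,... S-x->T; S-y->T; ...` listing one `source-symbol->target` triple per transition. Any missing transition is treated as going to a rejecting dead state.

Keep the running count of `1`s modulo 2: each `1` advances along the cycle S0 → S1 → S0 while other symbols loop. Accept at S1.
With 2 states:
        0   1  
>  S0   S0  S1 
 * S1   S1  S0 
(> = start, * = accepting)

start=S0; accept=S1; S0-0->S0; S0-1->S1; S1-0->S1; S1-1->S0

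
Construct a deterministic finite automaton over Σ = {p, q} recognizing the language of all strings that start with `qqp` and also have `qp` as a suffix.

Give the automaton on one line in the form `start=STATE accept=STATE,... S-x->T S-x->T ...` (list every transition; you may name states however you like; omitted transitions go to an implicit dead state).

start=S0 accept=S4 S0-p->S1 S0-q->S2 S1-p->S1 S1-q->S1 S2-p->S1 S2-q->S3 S3-p->S4 S3-q->S1 S4-p->S5 S4-q->S6 S5-p->S5 S5-q->S6 S6-p->S4 S6-q->S6

Handle the two conditions separately and then intersect. The first has 5 states tracking whether the input so far still matches the prefix `qqp`; the second has 3 states tracking how much of the suffix `qp` has currently been matched. A product state is a pair (one from each), accepting exactly when both do. Equivalent product states are then merged.
With 7 states:
        p   q  
>  S0   S1  S2 
   S1   S1  S1 
   S2   S1  S3 
   S3   S4  S1 
 * S4   S5  S6 
   S5   S5  S6 
   S6   S4  S6 
(> = start, * = accepting)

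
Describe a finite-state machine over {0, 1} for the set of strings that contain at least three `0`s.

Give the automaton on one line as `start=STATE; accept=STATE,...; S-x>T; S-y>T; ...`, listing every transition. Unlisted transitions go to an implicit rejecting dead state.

Only the number of `0`s matters, and only up to 4. Make a chain q0 → q1 → q2 → q3 → q4 advanced by each `0` (with q4 absorbing); every other symbol self-loops. The accepting set is {q3, q4}.
5 states suffice.
        0   1  
>  q0   q1  q0 
   q1   q2  q1 
   q2   q3  q2 
 * q3   q4  q3 
 * q4   q4  q4 
(> = start, * = accepting)

start=q0; accept=q3,q4; q0-0>q1; q0-1>q0; q1-0>q2; q1-1>q1; q2-0>q3; q2-1>q2; q3-0>q4; q3-1>q3; q4-0>q4; q4-1>q4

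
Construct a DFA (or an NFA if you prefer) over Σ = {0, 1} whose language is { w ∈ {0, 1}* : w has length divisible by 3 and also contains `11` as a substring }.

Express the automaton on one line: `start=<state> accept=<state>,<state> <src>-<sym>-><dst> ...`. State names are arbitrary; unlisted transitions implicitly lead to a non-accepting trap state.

start=s0 accept=s7 s0-0->s1 s0-1->s2 s1-0->s3 s1-1->s4 s2-0->s3 s2-1->s5 s3-0->s0 s3-1->s6 s4-0->s0 s4-1->s7 s5-0->s7 s5-1->s7 s6-0->s1 s6-1->s8 s7-0->s8 s7-1->s8 s8-0->s5 s8-1->s5

Run two small machines in parallel and take their product. The first has 3 states tracking the input length modulo 3; the second has 3 states tracking whether and how much of `11` has been seen. A product state is a pair (one from each), accepting exactly when both do.
9 states suffice.
        0   1  
>  s0   s1  s2 
   s1   s3  s4 
   s2   s3  s5 
   s3   s0  s6 
   s4   s0  s7 
   s5   s7  s7 
   s6   s1  s8 
 * s7   s8  s8 
   s8   s5  s5 
(> = start, * = accepting)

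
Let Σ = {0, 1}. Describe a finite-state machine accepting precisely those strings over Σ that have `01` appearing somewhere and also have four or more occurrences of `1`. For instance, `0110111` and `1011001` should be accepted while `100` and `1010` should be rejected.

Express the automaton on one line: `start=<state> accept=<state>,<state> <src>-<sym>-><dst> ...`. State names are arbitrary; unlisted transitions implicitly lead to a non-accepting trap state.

Handle the two conditions separately and then intersect. One (3 states) tracks whether and how much of `01` has been seen; the other (6 states) tracks the count of `1`s, saturating at 5. Each combined state is a pair, one component from each; accept when both components accept.
17 states suffice.
          0    1  
>  s0     s1   s2 
   s1     s1   s3 
   s2     s4   s5 
   s3     s3   s6 
   s4     s4   s6 
   s5     s7   s8 
   s6     s6   s9 
   s7     s7   s9 
   s8    s10  s11 
   s9     s9  s12 
   s10   s10  s12 
   s11   s13  s14 
 * s12   s12  s15 
   s13   s13  s15 
   s14   s16  s14 
 * s15   s15  s15 
   s16   s16  s15 
(> = start, * = accepting)

start=s0 accept=s12,s15 s0-0->s1 s0-1->s2 s1-0->s1 s1-1->s3 s2-0->s4 s2-1->s5 s3-0->s3 s3-1->s6 s4-0->s4 s4-1->s6 s5-0->s7 s5-1->s8 s6-0->s6 s6-1->s9 s7-0->s7 s7-1->s9 s8-0->s10 s8-1->s11 s9-0->s9 s9-1->s12 s10-0->s10 s10-1->s12 s11-0->s13 s11-1->s14 s12-0->s12 s12-1->s15 s13-0->s13 s13-1->s15 s14-0->s16 s14-1->s14 s15-0->s15 s15-1->s15 s16-0->s16 s16-1->s15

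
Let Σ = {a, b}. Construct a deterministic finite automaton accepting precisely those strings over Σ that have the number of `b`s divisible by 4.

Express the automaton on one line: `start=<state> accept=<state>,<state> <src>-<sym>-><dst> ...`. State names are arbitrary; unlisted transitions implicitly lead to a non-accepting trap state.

Keep the running count of `b`s modulo 4: each `b` advances along the cycle S0 → S1 → S2 → S3 → S0 while other symbols loop. Accept at S0.
With 4 states:
        a   b  
>* S0   S0  S1 
   S1   S1  S2 
   S2   S2  S3 
   S3   S3  S0 
(> = start, * = accepting)

start=S0 accept=S0 S0-a->S0 S0-b->S1 S1-a->S1 S1-b->S2 S2-a->S2 S2-b->S3 S3-a->S3 S3-b->S0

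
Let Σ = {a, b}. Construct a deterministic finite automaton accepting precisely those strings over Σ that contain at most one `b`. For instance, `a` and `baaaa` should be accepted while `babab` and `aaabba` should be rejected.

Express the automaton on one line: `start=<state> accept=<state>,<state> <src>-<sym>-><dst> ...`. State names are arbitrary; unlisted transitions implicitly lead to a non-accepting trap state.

Count `b`s, saturating at 2: state q0 means no `b` yet, q1 means one `b` seen, q2 means more than one. Each `b` increments (capped at q2); other symbols loop. Accept from {q0, q1}.
A 3-state machine:
        a   b  
>* q0   q0  q1 
 * q1   q1  q2 
   q2   q2  q2 
(> = start, * = accepting)

start=q0 accept=q0,q1 q0-a->q0 q0-b->q1 q1-a->q1 q1-b->q2 q2-a->q2 q2-b->q2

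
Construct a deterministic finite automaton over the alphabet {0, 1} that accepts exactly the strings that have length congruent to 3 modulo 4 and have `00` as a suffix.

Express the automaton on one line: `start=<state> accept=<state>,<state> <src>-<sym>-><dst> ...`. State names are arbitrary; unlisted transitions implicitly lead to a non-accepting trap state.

start=A accept=E A-0->B A-1->B B-0->C B-1->D C-0->E C-1->F D-0->F D-1->F E-0->A E-1->A F-0->A F-1->A

Run two small machines in parallel and take their product. One (4 states) tracks the input length modulo 4; the other (3 states) tracks how much of the suffix `00` has currently been matched. Each combined state is a pair, one component from each; accept when both components accept. Minimizing collapses redundant product states.
       0  1 
>  A   B  B 
   B   C  D 
   C   E  F 
   D   F  F 
 * E   A  A 
   F   A  A 
(> = start, * = accepting)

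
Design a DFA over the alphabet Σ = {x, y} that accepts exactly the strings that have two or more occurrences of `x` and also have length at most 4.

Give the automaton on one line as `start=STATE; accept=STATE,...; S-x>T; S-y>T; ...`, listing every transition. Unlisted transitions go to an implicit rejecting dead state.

Handle the two conditions separately and then intersect. The first has 4 states tracking the count of `x`s, saturating at 3; the second has 6 states tracking the input length, saturating at 5. A product state is a pair (one from each), accepting exactly when both do.
          x    y  
>  q0     q1   q2 
   q1     q3   q4 
   q2     q4   q5 
 * q3     q6   q7 
   q4     q7   q8 
   q5     q8   q9 
 * q6    q10  q10 
 * q7    q10  q11 
   q8    q11  q12 
   q9    q12  q13 
 * q10   q14  q14 
 * q11   q14  q15 
   q12   q15  q16 
   q13   q16  q17 
   q14   q14  q14 
   q15   q14  q15 
   q16   q15  q16 
   q17   q16  q17 
(> = start, * = accepting)

start=q0; accept=q3,q6,q7,q10,q11; q0-x>q1; q0-y>q2; q1-x>q3; q1-y>q4; q2-x>q4; q2-y>q5; q3-x>q6; q3-y>q7; q4-x>q7; q4-y>q8; q5-x>q8; q5-y>q9; q6-x>q10; q6-y>q10; q7-x>q10; q7-y>q11; q8-x>q11; q8-y>q12; q9-x>q12; q9-y>q13; q10-x>q14; q10-y>q14; q11-x>q14; q11-y>q15; q12-x>q15; q12-y>q16; q13-x>q16; q13-y>q17; q14-x>q14; q14-y>q14; q15-x>q14; q15-y>q15; q16-x>q15; q16-y>q16; q17-x>q16; q17-y>q17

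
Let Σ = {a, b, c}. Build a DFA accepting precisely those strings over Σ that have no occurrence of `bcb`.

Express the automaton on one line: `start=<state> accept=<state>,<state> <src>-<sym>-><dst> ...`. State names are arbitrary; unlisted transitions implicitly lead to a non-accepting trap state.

start=S0 accept=S0,S1,S2 S0-a->S0 S0-b->S1 S0-c->S0 S1-a->S0 S1-b->S1 S1-c->S2 S2-a->S0 S2-b->S3 S2-c->S0 S3-a->S3 S3-b->S3 S3-c->S3

This is the complement of 'contains `bcb`'. Use the same substring-matching states — S0 through S3 holding how much of `bcb` has just been matched — but flip the accepting set: everything except the trap S3 accepts.
4 states suffice.
        a   b   c  
>* S0   S0  S1  S0 
 * S1   S0  S1  S2 
 * S2   S0  S3  S0 
   S3   S3  S3  S3 
(> = start, * = accepting)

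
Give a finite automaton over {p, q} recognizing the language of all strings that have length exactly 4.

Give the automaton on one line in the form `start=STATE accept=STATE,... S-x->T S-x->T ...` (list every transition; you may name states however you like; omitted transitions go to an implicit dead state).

Count input length up to 5: every symbol moves from s0 toward s5, which means 'more than 4' and absorbs. Accept from {s4}.
A 6-state machine:
        p   q  
>  s0   s1  s1 
   s1   s2  s2 
   s2   s3  s3 
   s3   s4  s4 
 * s4   s5  s5 
   s5   s5  s5 
(> = start, * = accepting)

start=s0 accept=s4 s0-p->s1 s0-q->s1 s1-p->s2 s1-q->s2 s2-p->s3 s2-q->s3 s3-p->s4 s3-q->s4 s4-p->s5 s4-q->s5 s5-p->s5 s5-q->s5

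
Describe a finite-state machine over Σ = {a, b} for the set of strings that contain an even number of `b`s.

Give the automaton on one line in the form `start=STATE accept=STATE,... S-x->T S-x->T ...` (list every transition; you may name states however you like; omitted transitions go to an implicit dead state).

The only thing that matters is how many `b`s have appeared, reduced mod 2. Use one state per residue: s0 for 0, …, s1 for 1. Reading `b` moves to the next residue; anything else stays put. s0 is accepting.
With 2 states:
        a   b  
>* s0   s0  s1 
   s1   s1  s0 
(> = start, * = accepting)

start=s0 accept=s0 s0-a->s0 s0-b->s1 s1-a->s1 s1-b->s0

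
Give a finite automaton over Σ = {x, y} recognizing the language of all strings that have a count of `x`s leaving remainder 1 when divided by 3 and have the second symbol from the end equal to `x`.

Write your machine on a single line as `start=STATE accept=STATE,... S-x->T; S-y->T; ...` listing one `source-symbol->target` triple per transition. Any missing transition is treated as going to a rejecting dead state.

Run two small machines in parallel and take their product. The first has 3 states tracking the count of `x`s modulo 3; the second has 7 states tracking the last 2 symbols read. A product state is a pair (one from each), accepting exactly when both do.
A 15-state machine:
          x    y  
>  q0     q1   q2 
   q1     q3   q4 
   q2     q5   q6 
   q3     q7   q8 
 * q4     q9  q10 
   q5     q3   q4 
   q6     q5   q6 
   q7    q11  q12 
   q8    q13  q14 
   q9     q7   q8 
   q10    q9  q10 
 * q11    q3   q4 
   q12    q5   q6 
   q13   q11  q12 
   q14   q13  q14 
(> = start, * = accepting)

start=q0; accept=q4,q11; q0-x->q1; q0-y->q2; q1-x->q3; q1-y->q4; q2-x->q5; q2-y->q6; q3-x->q7; q3-y->q8; q4-x->q9; q4-y->q10; q5-x->q3; q5-y->q4; q6-x->q5; q6-y->q6; q7-x->q11; q7-y->q12; q8-x->q13; q8-y->q14; q9-x->q7; q9-y->q8; q10-x->q9; q10-y->q10; q11-x->q3; q11-y->q4; q12-x->q5; q12-y->q6; q13-x->q11; q13-y->q12; q14-x->q13; q14-y->q14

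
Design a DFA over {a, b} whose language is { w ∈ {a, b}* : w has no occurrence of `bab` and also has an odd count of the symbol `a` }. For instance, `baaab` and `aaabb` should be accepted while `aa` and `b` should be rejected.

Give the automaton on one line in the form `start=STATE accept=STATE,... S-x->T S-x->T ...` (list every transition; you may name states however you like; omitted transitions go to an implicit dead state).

Build one automaton per condition and run them in lockstep. One (4 states) tracks partial matches of the forbidden pattern `bab`; the other (2 states) tracks the count of `a`s modulo 2. Each combined state is a pair, one component from each; accept when both components accept.
With 8 states:
        a   b  
>  q0   q1  q2 
 * q1   q0  q3 
   q2   q4  q2 
 * q3   q5  q3 
 * q4   q0  q6 
   q5   q1  q7 
   q6   q7  q6 
   q7   q6  q7 
(> = start, * = accepting)

start=q0 accept=q1,q3,q4 q0-a->q1 q0-b->q2 q1-a->q0 q1-b->q3 q2-a->q4 q2-b->q2 q3-a->q5 q3-b->q3 q4-a->q0 q4-b->q6 q5-a->q1 q5-b->q7 q6-a->q7 q6-b->q6 q7-a->q6 q7-b->q7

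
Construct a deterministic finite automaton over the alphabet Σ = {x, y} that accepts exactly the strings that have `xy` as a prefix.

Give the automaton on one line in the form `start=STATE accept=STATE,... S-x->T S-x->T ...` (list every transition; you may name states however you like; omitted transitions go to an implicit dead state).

start=S0 accept=S2 S0-x->S1 S0-y->S3 S1-x->S3 S1-y->S2 S2-x->S2 S2-y->S2 S3-x->S3 S3-y->S3

Check the first 2 symbols one by one: S0 through S1 record how many have matched `xy` so far; any wrong symbol goes to the dead state S3. After all 2 match we enter the accepting sink S2.
4 states suffice.
        x   y  
>  S0   S1  S3 
   S1   S3  S2 
 * S2   S2  S2 
   S3   S3  S3 
(> = start, * = accepting)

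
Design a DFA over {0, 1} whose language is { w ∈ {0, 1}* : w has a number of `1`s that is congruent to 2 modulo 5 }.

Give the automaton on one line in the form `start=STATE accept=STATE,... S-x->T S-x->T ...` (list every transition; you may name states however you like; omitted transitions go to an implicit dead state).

start=q0 accept=q2 q0-0->q0 q0-1->q1 q1-0->q1 q1-1->q2 q2-0->q2 q2-1->q3 q3-0->q3 q3-1->q4 q4-0->q4 q4-1->q0

Keep the running count of `1`s modulo 5: each `1` advances along the cycle q0 → q1 → q2 → q3 → q4 → q0 while other symbols loop. Accept at q2.
        0   1  
>  q0   q0  q1 
   q1   q1  q2 
 * q2   q2  q3 
   q3   q3  q4 
   q4   q4  q0 
(> = start, * = accepting)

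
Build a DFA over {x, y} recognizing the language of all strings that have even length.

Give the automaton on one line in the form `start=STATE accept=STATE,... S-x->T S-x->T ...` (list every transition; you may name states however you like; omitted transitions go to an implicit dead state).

start=A accept=A A-x->B A-y->B B-x->A B-y->A

Only the length mod 2 matters, so use a 2-cycle: from any state, every input symbol moves to the next state, wrapping B back to A. Mark A accepting.
With 2 states:
       x  y 
>* A   B  B 
   B   A  A 
(> = start, * = accepting)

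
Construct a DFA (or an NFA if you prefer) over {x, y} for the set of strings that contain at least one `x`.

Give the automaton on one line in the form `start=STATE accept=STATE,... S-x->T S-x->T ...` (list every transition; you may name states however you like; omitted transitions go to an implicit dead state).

Count `x`s, saturating at 2: state A means no `x` yet, B means one `x` seen, C means more than one. Each `x` increments (capped at C); other symbols loop. Accept from {B, C}.
       x  y 
>  A   B  A 
 * B   C  B 
 * C   C  C 
(> = start, * = accepting)

start=A accept=B,C A-x->B A-y->A B-x->C B-y->B C-x->C C-y->C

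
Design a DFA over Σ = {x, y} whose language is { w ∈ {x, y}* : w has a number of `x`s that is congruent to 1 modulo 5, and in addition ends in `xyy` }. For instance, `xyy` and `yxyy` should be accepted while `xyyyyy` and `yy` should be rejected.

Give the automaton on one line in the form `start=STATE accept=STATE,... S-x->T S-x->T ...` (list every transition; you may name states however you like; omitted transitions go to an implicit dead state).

start=q0 accept=q5 q0-x->q1 q0-y->q0 q1-x->q2 q1-y->q3 q2-x->q4 q2-y->q2 q3-x->q2 q3-y->q5 q4-x->q6 q4-y->q4 q5-x->q2 q5-y->q7 q6-x->q0 q6-y->q6 q7-x->q2 q7-y->q7

Handle the two conditions separately and then intersect. One (5 states) tracks the count of `x`s modulo 5; the other (4 states) tracks how much of the suffix `xyy` has currently been matched. Each combined state is a pair, one component from each; accept when both components accept. Minimizing collapses redundant product states.
8 states suffice.
        x   y  
>  q0   q1  q0 
   q1   q2  q3 
   q2   q4  q2 
   q3   q2  q5 
   q4   q6  q4 
 * q5   q2  q7 
   q6   q0  q6 
   q7   q2  q7 
(> = start, * = accepting)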